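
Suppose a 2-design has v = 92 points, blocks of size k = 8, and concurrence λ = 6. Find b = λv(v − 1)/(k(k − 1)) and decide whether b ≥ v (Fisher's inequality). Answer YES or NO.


b = λv(v − 1)/(k(k − 1)) = 6·92·91/(8·7) = 50232/56 = 897.
Compare with v = 92: b ≥ v, so Fisher's inequality holds.

YES


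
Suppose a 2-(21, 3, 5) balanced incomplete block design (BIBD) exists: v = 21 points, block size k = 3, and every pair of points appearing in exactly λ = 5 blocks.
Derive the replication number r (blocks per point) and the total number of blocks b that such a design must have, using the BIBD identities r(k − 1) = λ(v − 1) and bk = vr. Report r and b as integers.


Any 2-(v, k, λ) BIBD satisfies two necessary conditions:
  (i)  Each point sits in r blocks, and counting incidences through any fixed point gives r(k − 1) = λ(v − 1), so r = λ(v − 1)/(k − 1).
  (ii) Total incidences bk = vr, so b = vr/k.
Step 1: r = λ(v − 1)/(k − 1) = 5·(21 − 1)/(3 − 1) = 5·20/2 = 100/2 = 50.
Step 2: b = vr/k = 21·50/3 = 1050/3 = 350.
Check integrality: r = 50 ∈ Z ✓, b = 350 ∈ Z ✓.
(These identities are necessary conditions: they determine r and b for any design with these parameters, but do not by themselves prove that one exists.)

r = 50, b = 350.


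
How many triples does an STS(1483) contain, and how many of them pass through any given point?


An STS(v) is a 2-(v, 3, 1) BIBD: block size k = 3, λ = 1.
Replication: r(k − 1) = λ(v − 1) ⇒ r·2 = 1483 − 1 = 1482 ⇒ r = 741.
Block count: b = v(v − 1)/6 = 1483·1482/6 = 2197806/6 = 366301.

r = 741, b = 366301.


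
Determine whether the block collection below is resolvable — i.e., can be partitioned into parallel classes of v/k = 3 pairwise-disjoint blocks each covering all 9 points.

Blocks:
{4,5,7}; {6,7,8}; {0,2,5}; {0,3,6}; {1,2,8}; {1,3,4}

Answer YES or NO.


v = 9, block size k = 3, number of blocks = 6.
For resolvability, blocks must partition into parallel classes of size v/k = 3.
Total blocks must therefore be a multiple of 3: 6 = 3·2 + 0 ⇒ divisible ✓.
Greedy packing gives 2 candidate class(es). Each should be a full parallel class (size 3, covers all 9 points).
  Class 1 (3 blocks): {4,5,7}; {0,3,6}; {1,2,8}. Points covered: [0, 1, 2, 3, 4, 5, 6, 7, 8].
  Class 2 (3 blocks): {6,7,8}; {0,2,5}; {1,3,4}. Points covered: [0, 1, 2, 3, 4, 5, 6, 7, 8].
All classes full (size 3)? YES. All classes cover every point? YES.
Resolvable? YES.

YES


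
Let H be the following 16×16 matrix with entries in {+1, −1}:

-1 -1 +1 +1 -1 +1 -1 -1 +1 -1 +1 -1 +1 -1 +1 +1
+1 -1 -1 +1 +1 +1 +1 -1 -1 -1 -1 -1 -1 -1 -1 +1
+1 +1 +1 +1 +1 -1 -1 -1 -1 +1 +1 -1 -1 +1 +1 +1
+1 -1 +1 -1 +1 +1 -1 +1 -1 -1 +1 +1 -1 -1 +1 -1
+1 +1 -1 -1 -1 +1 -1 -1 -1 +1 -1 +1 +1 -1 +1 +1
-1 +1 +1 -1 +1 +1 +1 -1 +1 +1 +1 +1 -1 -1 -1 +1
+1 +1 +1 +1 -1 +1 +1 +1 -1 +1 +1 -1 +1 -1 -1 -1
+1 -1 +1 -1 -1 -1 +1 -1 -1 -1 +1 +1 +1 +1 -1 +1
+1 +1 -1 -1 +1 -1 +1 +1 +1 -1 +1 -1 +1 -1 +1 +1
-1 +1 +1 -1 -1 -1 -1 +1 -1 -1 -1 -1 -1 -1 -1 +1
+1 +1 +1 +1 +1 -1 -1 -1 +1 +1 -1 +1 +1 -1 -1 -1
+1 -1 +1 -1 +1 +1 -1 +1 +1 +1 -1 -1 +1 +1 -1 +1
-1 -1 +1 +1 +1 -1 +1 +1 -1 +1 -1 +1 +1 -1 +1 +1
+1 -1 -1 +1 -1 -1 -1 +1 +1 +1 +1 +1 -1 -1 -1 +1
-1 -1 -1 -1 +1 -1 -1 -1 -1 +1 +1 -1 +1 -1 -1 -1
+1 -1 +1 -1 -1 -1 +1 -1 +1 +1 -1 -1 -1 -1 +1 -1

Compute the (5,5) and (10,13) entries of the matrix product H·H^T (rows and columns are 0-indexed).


Row 5 of H: [-1, 1, 1, -1, 1, 1, 1, -1, 1, 1, 1, 1, -1, -1, -1, 1].
Row 10 of H: [1, 1, 1, 1, 1, -1, -1, -1, 1, 1, -1, 1, 1, -1, -1, -1].
Row 13 of H: [1, -1, -1, 1, -1, -1, -1, 1, 1, 1, 1, 1, -1, -1, -1, 1].
(H·H^T)[5][5] = Σ_j H[5][j]·H[5][j] = (-1)² + (1)² + (1)² + (-1)² + (1)² + (1)² + (1)² + (-1)² + (1)² + (1)² + (1)² + (1)² + (-1)² + (-1)² + (-1)² + (1)² = 1 + 1 + 1 + 1 + 1 + 1 + 1 + 1 + 1 + 1 + 1 + 1 + 1 + 1 + 1 + 1 = 16.
(H·H^T)[10][13] = Σ_j H[10][j]·H[13][j] = (1)·(1) + (1)·(-1) + (1)·(-1) + (1)·(1) + (1)·(-1) + (-1)·(-1) + (-1)·(-1) + (-1)·(1) + (1)·(1) + (1)·(1) + (-1)·(1) + (1)·(1) + (1)·(-1) + (-1)·(-1) + (-1)·(-1) + (-1)·(1) = 1 + -1 + -1 + 1 + -1 + 1 + 1 + -1 + 1 + 1 + -1 + 1 + -1 + 1 + 1 + -1 = 2.
Rows 10 and 13 are not orthogonal (dot product = 2 ≠ 0), so H is not a Hadamard matrix.

(5,5) entry = 16; (10,13) entry = 2.


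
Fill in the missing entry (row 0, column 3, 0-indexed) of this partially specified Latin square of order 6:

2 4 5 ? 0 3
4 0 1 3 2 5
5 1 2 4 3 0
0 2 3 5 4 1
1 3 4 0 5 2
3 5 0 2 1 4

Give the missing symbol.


Row 0 contains symbols [0, 2, 3, 4, 5] — missing [1].
Column 3 contains symbols [0, 2, 3, 4, 5] — missing [1].
The missing symbol must appear in both missing sets; intersection = [1].
Therefore the hidden value is 1.

Missing value = 1.


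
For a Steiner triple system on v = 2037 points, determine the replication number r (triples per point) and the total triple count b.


An STS(v) is a 2-(v, 3, 1) BIBD: block size k = 3, λ = 1.
Replication: r(k − 1) = λ(v − 1) ⇒ r·2 = 2037 − 1 = 2036 ⇒ r = 1018.
Block count: b = v(v − 1)/6 = 2037·2036/6 = 4147332/6 = 691222.

r = 1018, b = 691222.


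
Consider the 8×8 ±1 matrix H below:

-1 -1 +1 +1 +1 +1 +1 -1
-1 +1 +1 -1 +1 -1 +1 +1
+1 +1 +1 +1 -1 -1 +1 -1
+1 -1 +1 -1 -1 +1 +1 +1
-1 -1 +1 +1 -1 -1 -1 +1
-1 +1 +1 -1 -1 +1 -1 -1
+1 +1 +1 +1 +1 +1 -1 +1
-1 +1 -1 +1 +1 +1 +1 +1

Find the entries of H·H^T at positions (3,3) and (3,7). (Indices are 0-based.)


Row 3 of H: [1, -1, 1, -1, -1, 1, 1, 1].
Row 7 of H: [-1, 1, -1, 1, 1, 1, 1, 1].
(H·H^T)[3][3] = Σ_j H[3][j]·H[3][j] = (1)² + (-1)² + (1)² + (-1)² + (-1)² + (1)² + (1)² + (1)² = 1 + 1 + 1 + 1 + 1 + 1 + 1 + 1 = 8.
(H·H^T)[3][7] = Σ_j H[3][j]·H[7][j] = (1)·(-1) + (-1)·(1) + (1)·(-1) + (-1)·(1) + (-1)·(1) + (1)·(1) + (1)·(1) + (1)·(1) = -1 + -1 + -1 + -1 + -1 + 1 + 1 + 1 = -2.
Rows 3 and 7 are not orthogonal (dot product = -2 ≠ 0), so H is not a Hadamard matrix.

(3,3) entry = 8; (3,7) entry = -2.


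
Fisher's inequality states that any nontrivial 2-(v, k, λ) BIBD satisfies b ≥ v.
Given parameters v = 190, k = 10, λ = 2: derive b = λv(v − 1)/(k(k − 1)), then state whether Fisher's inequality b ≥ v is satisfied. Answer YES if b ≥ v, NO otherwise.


b = λv(v − 1)/(k(k − 1)) = 2·190·189/(10·9) = 71820/90 = 798.
Compare with v = 190: b ≥ v, so Fisher's inequality holds.

YES


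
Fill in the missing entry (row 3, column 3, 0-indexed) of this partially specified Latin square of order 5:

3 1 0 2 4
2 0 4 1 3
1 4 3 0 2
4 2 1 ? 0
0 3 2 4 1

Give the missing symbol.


Row 3 contains symbols [0, 1, 2, 4] — missing [3].
Column 3 contains symbols [0, 1, 2, 4] — missing [3].
The missing symbol must appear in both missing sets; intersection = [3].
Therefore the hidden value is 3.

Missing value = 3.


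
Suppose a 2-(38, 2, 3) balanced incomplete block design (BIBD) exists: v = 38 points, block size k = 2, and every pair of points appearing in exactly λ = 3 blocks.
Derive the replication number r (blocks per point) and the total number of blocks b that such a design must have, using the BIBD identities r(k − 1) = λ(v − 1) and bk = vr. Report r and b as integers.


Any 2-(v, k, λ) BIBD satisfies two necessary conditions:
  (i)  Each point sits in r blocks, and counting incidences through any fixed point gives r(k − 1) = λ(v − 1), so r = λ(v − 1)/(k − 1).
  (ii) Total incidences bk = vr, so b = vr/k.
Step 1: r = λ(v − 1)/(k − 1) = 3·(38 − 1)/(2 − 1) = 3·37/1 = 111/1 = 111.
Step 2: b = vr/k = 38·111/2 = 4218/2 = 2109.
Check integrality: r = 111 ∈ Z ✓, b = 2109 ∈ Z ✓.
(These identities are necessary conditions: they determine r and b for any design with these parameters, but do not by themselves prove that one exists.)

r = 111, b = 2109.


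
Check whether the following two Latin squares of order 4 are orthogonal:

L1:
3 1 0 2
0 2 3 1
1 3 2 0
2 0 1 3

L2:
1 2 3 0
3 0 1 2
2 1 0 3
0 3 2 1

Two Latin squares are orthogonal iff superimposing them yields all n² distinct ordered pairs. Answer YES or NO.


Form the n² = 16 superimposed pairs (L1[i][j], L2[i][j]), row by row (rows and columns indexed from 0):
row 0: (3,1) (1,2) (0,3) (2,0)
row 1: (0,3) (2,0) (3,1) (1,2)
row 2: (1,2) (3,1) (2,0) (0,3)
row 3: (2,0) (0,3) (1,2) (3,1)
Orthogonality requires all 16 pairs distinct.
But the pair (0,3) repeats: cell (0,2) has L1 = 0, L2 = 3, and cell (1,0) has L1 = 0, L2 = 3.
A repeated pair means some other pair never occurs (only 4 distinct pairs out of 16), so the squares are not orthogonal.
Conclusion: NO.

NO


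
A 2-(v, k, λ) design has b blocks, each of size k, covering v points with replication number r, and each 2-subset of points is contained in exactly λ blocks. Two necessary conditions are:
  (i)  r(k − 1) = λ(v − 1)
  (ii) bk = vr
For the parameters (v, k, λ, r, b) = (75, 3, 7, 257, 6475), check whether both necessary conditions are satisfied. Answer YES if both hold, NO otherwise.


Condition (i): r(k − 1) = 257·2 = 514; λ(v − 1) = 7·74 = 518. Match? NO.
Condition (ii): bk = 6475·3 = 19425; vr = 75·257 = 19275. Match? NO.
Both conditions hold? NO.

NO


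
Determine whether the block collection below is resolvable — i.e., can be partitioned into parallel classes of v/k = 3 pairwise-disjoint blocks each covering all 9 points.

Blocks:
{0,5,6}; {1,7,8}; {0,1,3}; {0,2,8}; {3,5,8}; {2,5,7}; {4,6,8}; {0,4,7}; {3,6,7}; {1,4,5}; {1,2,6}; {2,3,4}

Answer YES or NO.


v = 9, block size k = 3, number of blocks = 12.
For resolvability, blocks must partition into parallel classes of size v/k = 3.
Total blocks must therefore be a multiple of 3: 12 = 3·4 + 0 ⇒ divisible ✓.
Greedy packing gives 4 candidate class(es). Each should be a full parallel class (size 3, covers all 9 points).
  Class 1 (3 blocks): {0,5,6}; {1,7,8}; {2,3,4}. Points covered: [0, 1, 2, 3, 4, 5, 6, 7, 8].
  Class 2 (3 blocks): {0,1,3}; {2,5,7}; {4,6,8}. Points covered: [0, 1, 2, 3, 4, 5, 6, 7, 8].
  Class 3 (3 blocks): {0,2,8}; {3,6,7}; {1,4,5}. Points covered: [0, 1, 2, 3, 4, 5, 6, 7, 8].
  Class 4 (3 blocks): {3,5,8}; {0,4,7}; {1,2,6}. Points covered: [0, 1, 2, 3, 4, 5, 6, 7, 8].
All classes full (size 3)? YES. All classes cover every point? YES.
Resolvable? YES.

YES


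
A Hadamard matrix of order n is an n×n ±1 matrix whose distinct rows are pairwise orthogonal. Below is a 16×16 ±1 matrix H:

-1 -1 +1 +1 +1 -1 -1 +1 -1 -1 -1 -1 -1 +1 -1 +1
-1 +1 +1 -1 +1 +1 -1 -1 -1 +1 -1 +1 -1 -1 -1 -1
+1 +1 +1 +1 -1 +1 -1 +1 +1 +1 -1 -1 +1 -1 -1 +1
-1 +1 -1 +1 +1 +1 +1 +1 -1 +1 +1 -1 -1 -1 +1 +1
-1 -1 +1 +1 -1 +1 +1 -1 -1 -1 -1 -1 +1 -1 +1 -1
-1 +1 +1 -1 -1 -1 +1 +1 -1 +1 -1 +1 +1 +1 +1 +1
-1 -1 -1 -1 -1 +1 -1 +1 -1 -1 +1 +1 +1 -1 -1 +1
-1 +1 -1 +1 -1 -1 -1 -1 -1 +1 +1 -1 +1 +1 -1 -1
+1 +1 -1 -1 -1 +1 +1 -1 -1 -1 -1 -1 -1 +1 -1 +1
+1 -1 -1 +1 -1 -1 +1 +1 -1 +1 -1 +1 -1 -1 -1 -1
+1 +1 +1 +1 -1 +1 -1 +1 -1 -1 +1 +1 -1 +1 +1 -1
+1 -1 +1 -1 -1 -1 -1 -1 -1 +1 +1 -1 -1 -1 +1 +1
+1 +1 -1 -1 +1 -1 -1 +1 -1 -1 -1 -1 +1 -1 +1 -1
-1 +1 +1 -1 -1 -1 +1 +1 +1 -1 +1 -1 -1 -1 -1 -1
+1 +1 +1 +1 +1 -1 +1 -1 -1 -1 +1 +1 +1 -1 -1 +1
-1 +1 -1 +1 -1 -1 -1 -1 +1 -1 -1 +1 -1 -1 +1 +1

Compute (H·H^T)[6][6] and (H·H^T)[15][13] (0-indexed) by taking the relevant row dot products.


Row 6 of H: [-1, -1, -1, -1, -1, 1, -1, 1, -1, -1, 1, 1, 1, -1, -1, 1].
Row 13 of H: [-1, 1, 1, -1, -1, -1, 1, 1, 1, -1, 1, -1, -1, -1, -1, -1].
Row 15 of H: [-1, 1, -1, 1, -1, -1, -1, -1, 1, -1, -1, 1, -1, -1, 1, 1].
(H·H^T)[6][6] = Σ_j H[6][j]·H[6][j] = (-1)² + (-1)² + (-1)² + (-1)² + (-1)² + (1)² + (-1)² + (1)² + (-1)² + (-1)² + (1)² + (1)² + (1)² + (-1)² + (-1)² + (1)² = 1 + 1 + 1 + 1 + 1 + 1 + 1 + 1 + 1 + 1 + 1 + 1 + 1 + 1 + 1 + 1 = 16.
(H·H^T)[15][13] = Σ_j H[15][j]·H[13][j] = (-1)·(-1) + (1)·(1) + (-1)·(1) + (1)·(-1) + (-1)·(-1) + (-1)·(-1) + (-1)·(1) + (-1)·(1) + (1)·(1) + (-1)·(-1) + (-1)·(1) + (1)·(-1) + (-1)·(-1) + (-1)·(-1) + (1)·(-1) + (1)·(-1) = 1 + 1 + -1 + -1 + 1 + 1 + -1 + -1 + 1 + 1 + -1 + -1 + 1 + 1 + -1 + -1 = 0.
So rows 15 and 13 are orthogonal; the diagonal entry equals n = 16.

(6,6) entry = 16; (15,13) entry = 0.


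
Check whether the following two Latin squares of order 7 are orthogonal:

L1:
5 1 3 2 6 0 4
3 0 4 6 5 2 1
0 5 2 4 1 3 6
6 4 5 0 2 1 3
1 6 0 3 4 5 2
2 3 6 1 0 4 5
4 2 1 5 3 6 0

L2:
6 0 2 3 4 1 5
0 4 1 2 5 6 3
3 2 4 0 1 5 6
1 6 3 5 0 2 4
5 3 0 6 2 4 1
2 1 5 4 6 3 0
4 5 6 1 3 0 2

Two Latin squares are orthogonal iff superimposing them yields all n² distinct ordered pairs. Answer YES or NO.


Form the n² = 49 superimposed pairs (L1[i][j], L2[i][j]), row by row (rows and columns indexed from 0):
row 0: (5,6) (1,0) (3,2) (2,3) (6,4) (0,1) (4,5)
row 1: (3,0) (0,4) (4,1) (6,2) (5,5) (2,6) (1,3)
row 2: (0,3) (5,2) (2,4) (4,0) (1,1) (3,5) (6,6)
row 3: (6,1) (4,6) (5,3) (0,5) (2,0) (1,2) (3,4)
row 4: (1,5) (6,3) (0,0) (3,6) (4,2) (5,4) (2,1)
row 5: (2,2) (3,1) (6,5) (1,4) (0,6) (4,3) (5,0)
row 6: (4,4) (2,5) (1,6) (5,1) (3,3) (6,0) (0,2)
Orthogonality requires all 49 pairs distinct.
Check by first coordinate: for each symbol s of L1, list the L2 entries in the n cells where L1 = s; they must all differ.
  L1 = 0: L2 entries (in reading order) 1, 4, 3, 5, 0, 6, 2 — all 7 distinct ✓
  L1 = 1: L2 entries (in reading order) 0, 3, 1, 2, 5, 4, 6 — all 7 distinct ✓
  L1 = 2: L2 entries (in reading order) 3, 6, 4, 0, 1, 2, 5 — all 7 distinct ✓
  L1 = 3: L2 entries (in reading order) 2, 0, 5, 4, 6, 1, 3 — all 7 distinct ✓
  L1 = 4: L2 entries (in reading order) 5, 1, 0, 6, 2, 3, 4 — all 7 distinct ✓
  L1 = 5: L2 entries (in reading order) 6, 5, 2, 3, 4, 0, 1 — all 7 distinct ✓
  L1 = 6: L2 entries (in reading order) 4, 2, 6, 1, 3, 5, 0 — all 7 distinct ✓
Every symbol of L1 meets every symbol of L2 exactly once, so all 49 pairs are distinct (49 of 49).
Conclusion: YES.

YES


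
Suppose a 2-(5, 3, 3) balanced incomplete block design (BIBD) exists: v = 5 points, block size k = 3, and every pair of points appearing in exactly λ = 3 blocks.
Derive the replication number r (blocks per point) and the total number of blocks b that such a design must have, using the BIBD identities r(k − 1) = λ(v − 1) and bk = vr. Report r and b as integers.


Any 2-(v, k, λ) BIBD satisfies two necessary conditions:
  (i)  Each point sits in r blocks, and counting incidences through any fixed point gives r(k − 1) = λ(v − 1), so r = λ(v − 1)/(k − 1).
  (ii) Total incidences bk = vr, so b = vr/k.
Step 1: r = λ(v − 1)/(k − 1) = 3·(5 − 1)/(3 − 1) = 3·4/2 = 12/2 = 6.
Step 2: b = vr/k = 5·6/3 = 30/3 = 10.
Check integrality: r = 6 ∈ Z ✓, b = 10 ∈ Z ✓.
(These identities are necessary conditions: they determine r and b for any design with these parameters, but do not by themselves prove that one exists.)

r = 6, b = 10.


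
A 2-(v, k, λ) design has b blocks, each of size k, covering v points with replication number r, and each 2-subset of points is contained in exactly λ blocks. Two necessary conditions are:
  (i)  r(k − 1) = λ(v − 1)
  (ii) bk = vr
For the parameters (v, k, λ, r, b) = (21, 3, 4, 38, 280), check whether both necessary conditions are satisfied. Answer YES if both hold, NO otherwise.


Condition (i): r(k − 1) = 38·2 = 76; λ(v − 1) = 4·20 = 80. Match? NO.
Condition (ii): bk = 280·3 = 840; vr = 21·38 = 798. Match? NO.
Both conditions hold? NO.

NO


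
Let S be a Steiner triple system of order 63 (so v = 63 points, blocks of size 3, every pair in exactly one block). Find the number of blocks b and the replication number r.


An STS(v) is a 2-(v, 3, 1) BIBD: block size k = 3, λ = 1.
Replication: r(k − 1) = λ(v − 1) ⇒ r·2 = 63 − 1 = 62 ⇒ r = 31.
Block count: b = v(v − 1)/6 = 63·62/6 = 3906/6 = 651.

r = 31, b = 651.


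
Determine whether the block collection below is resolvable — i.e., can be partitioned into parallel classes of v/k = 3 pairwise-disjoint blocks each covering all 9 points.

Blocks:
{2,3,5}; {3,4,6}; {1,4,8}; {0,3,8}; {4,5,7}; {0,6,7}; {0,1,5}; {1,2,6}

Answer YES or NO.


v = 9, block size k = 3, number of blocks = 8.
For resolvability, blocks must partition into parallel classes of size v/k = 3.
Total blocks must therefore be a multiple of 3: 8 = 3·2 + 2 ⇒ not divisible ✗.
Resolvable? NO.

NO


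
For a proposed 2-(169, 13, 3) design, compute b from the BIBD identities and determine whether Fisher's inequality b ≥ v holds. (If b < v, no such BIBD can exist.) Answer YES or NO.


r = λ(v − 1)/(k − 1) = 3·168/12 = 42.
b = vr/k = 169·42/13 = 546.
Fisher's inequality: b ≥ v ⇔ 546 ≥ 169? YES.

YES


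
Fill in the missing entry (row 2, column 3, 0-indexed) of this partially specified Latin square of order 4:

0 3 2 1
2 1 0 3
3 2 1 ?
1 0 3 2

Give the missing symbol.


Row 2 contains symbols [1, 2, 3] — missing [0].
Column 3 contains symbols [1, 2, 3] — missing [0].
The missing symbol must appear in both missing sets; intersection = [0].
Therefore the hidden value is 0.

Missing value = 0.


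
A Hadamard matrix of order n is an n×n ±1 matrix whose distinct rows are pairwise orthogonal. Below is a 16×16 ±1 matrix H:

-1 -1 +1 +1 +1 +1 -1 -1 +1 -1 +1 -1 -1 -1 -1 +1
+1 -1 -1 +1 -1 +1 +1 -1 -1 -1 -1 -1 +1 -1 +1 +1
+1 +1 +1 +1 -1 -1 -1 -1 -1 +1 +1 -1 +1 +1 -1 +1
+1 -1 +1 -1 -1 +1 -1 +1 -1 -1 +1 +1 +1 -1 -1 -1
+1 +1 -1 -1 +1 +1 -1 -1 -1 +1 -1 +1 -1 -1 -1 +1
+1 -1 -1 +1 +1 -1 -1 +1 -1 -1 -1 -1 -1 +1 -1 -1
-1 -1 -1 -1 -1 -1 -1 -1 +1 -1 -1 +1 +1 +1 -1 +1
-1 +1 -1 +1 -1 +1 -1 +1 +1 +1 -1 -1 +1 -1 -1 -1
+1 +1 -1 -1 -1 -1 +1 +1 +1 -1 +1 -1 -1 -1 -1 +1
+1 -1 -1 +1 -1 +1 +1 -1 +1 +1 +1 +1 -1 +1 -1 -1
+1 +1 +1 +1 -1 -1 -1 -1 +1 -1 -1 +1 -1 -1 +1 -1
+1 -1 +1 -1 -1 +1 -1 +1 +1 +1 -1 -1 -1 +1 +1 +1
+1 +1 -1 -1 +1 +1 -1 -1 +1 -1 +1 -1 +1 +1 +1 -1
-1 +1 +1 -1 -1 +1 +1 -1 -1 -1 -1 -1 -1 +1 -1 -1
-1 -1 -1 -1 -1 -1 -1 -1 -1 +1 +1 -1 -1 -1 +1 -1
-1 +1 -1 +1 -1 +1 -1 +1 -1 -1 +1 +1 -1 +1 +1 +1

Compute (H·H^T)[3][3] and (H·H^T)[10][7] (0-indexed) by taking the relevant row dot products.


Row 3 of H: [1, -1, 1, -1, -1, 1, -1, 1, -1, -1, 1, 1, 1, -1, -1, -1].
Row 7 of H: [-1, 1, -1, 1, -1, 1, -1, 1, 1, 1, -1, -1, 1, -1, -1, -1].
Row 10 of H: [1, 1, 1, 1, -1, -1, -1, -1, 1, -1, -1, 1, -1, -1, 1, -1].
(H·H^T)[3][3] = Σ_j H[3][j]·H[3][j] = (1)² + (-1)² + (1)² + (-1)² + (-1)² + (1)² + (-1)² + (1)² + (-1)² + (-1)² + (1)² + (1)² + (1)² + (-1)² + (-1)² + (-1)² = 1 + 1 + 1 + 1 + 1 + 1 + 1 + 1 + 1 + 1 + 1 + 1 + 1 + 1 + 1 + 1 = 16.
(H·H^T)[10][7] = Σ_j H[10][j]·H[7][j] = (1)·(-1) + (1)·(1) + (1)·(-1) + (1)·(1) + (-1)·(-1) + (-1)·(1) + (-1)·(-1) + (-1)·(1) + (1)·(1) + (-1)·(1) + (-1)·(-1) + (1)·(-1) + (-1)·(1) + (-1)·(-1) + (1)·(-1) + (-1)·(-1) = -1 + 1 + -1 + 1 + 1 + -1 + 1 + -1 + 1 + -1 + 1 + -1 + -1 + 1 + -1 + 1 = 0.
So rows 10 and 7 are orthogonal; the diagonal entry equals n = 16.

(3,3) entry = 16; (10,7) entry = 0.


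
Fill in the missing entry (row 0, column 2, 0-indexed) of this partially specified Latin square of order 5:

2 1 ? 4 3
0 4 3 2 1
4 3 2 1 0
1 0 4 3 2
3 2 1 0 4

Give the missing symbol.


Row 0 contains symbols [1, 2, 3, 4] — missing [0].
Column 2 contains symbols [1, 2, 3, 4] — missing [0].
The missing symbol must appear in both missing sets; intersection = [0].
Therefore the hidden value is 0.

Missing value = 0.


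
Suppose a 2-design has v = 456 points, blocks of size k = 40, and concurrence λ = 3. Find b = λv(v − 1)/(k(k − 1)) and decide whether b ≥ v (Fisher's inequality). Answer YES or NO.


b = λv(v − 1)/(k(k − 1)) = 3·456·455/(40·39) = 622440/1560 = 399.
Compare with v = 456: b < v, so Fisher's inequality fails.

NO


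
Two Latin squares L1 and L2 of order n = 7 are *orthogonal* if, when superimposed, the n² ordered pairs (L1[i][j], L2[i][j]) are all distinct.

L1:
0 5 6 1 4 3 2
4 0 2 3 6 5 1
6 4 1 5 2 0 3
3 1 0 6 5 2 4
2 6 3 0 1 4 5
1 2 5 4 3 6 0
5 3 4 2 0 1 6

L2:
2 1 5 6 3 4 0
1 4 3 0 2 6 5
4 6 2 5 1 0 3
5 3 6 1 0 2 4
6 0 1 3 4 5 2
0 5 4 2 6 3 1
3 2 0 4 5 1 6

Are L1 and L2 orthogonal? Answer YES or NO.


Form the n² = 49 superimposed pairs (L1[i][j], L2[i][j]), row by row (rows and columns indexed from 0):
row 0: (0,2) (5,1) (6,5) (1,6) (4,3) (3,4) (2,0)
row 1: (4,1) (0,4) (2,3) (3,0) (6,2) (5,6) (1,5)
row 2: (6,4) (4,6) (1,2) (5,5) (2,1) (0,0) (3,3)
row 3: (3,5) (1,3) (0,6) (6,1) (5,0) (2,2) (4,4)
row 4: (2,6) (6,0) (3,1) (0,3) (1,4) (4,5) (5,2)
row 5: (1,0) (2,5) (5,4) (4,2) (3,6) (6,3) (0,1)
row 6: (5,3) (3,2) (4,0) (2,4) (0,5) (1,1) (6,6)
Orthogonality requires all 49 pairs distinct.
Check by first coordinate: for each symbol s of L1, list the L2 entries in the n cells where L1 = s; they must all differ.
  L1 = 0: L2 entries (in reading order) 2, 4, 0, 6, 3, 1, 5 — all 7 distinct ✓
  L1 = 1: L2 entries (in reading order) 6, 5, 2, 3, 4, 0, 1 — all 7 distinct ✓
  L1 = 2: L2 entries (in reading order) 0, 3, 1, 2, 6, 5, 4 — all 7 distinct ✓
  L1 = 3: L2 entries (in reading order) 4, 0, 3, 5, 1, 6, 2 — all 7 distinct ✓
  L1 = 4: L2 entries (in reading order) 3, 1, 6, 4, 5, 2, 0 — all 7 distinct ✓
  L1 = 5: L2 entries (in reading order) 1, 6, 5, 0, 2, 4, 3 — all 7 distinct ✓
  L1 = 6: L2 entries (in reading order) 5, 2, 4, 1, 0, 3, 6 — all 7 distinct ✓
Every symbol of L1 meets every symbol of L2 exactly once, so all 49 pairs are distinct (49 of 49).
Conclusion: YES.

YES


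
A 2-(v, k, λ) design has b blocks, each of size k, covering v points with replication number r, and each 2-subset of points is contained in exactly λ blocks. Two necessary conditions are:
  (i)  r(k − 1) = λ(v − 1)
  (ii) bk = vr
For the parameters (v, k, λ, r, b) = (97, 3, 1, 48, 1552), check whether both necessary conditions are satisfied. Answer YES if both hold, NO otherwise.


Condition (i): r(k − 1) = 48·2 = 96; λ(v − 1) = 1·96 = 96. Match? YES.
Condition (ii): bk = 1552·3 = 4656; vr = 97·48 = 4656. Match? YES.
Both conditions hold? YES.

YES


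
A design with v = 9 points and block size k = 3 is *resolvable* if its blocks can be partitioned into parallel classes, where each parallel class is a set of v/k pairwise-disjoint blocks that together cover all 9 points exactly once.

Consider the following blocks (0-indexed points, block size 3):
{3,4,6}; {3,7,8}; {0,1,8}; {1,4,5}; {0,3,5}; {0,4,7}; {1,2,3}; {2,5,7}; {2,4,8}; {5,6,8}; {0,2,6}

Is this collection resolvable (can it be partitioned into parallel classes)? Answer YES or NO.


v = 9, block size k = 3, number of blocks = 11.
For resolvability, blocks must partition into parallel classes of size v/k = 3.
Total blocks must therefore be a multiple of 3: 11 = 3·3 + 2 ⇒ not divisible ✗.
Resolvable? NO.

NO


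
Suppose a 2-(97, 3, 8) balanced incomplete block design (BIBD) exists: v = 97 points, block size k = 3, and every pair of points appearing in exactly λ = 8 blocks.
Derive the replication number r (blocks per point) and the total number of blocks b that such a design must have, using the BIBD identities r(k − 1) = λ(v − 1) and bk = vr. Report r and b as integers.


Any 2-(v, k, λ) BIBD satisfies two necessary conditions:
  (i)  Each point sits in r blocks, and counting incidences through any fixed point gives r(k − 1) = λ(v − 1), so r = λ(v − 1)/(k − 1).
  (ii) Total incidences bk = vr, so b = vr/k.
Step 1: r = λ(v − 1)/(k − 1) = 8·(97 − 1)/(3 − 1) = 8·96/2 = 768/2 = 384.
Step 2: b = vr/k = 97·384/3 = 37248/3 = 12416.
Check integrality: r = 384 ∈ Z ✓, b = 12416 ∈ Z ✓.
(These identities are necessary conditions: they determine r and b for any design with these parameters, but do not by themselves prove that one exists.)

r = 384, b = 12416.


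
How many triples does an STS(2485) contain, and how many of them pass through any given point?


An STS(v) is a 2-(v, 3, 1) BIBD: block size k = 3, λ = 1.
Replication: r(k − 1) = λ(v − 1) ⇒ r·2 = 2485 − 1 = 2484 ⇒ r = 1242.
Block count: bk = vr ⇒ b·3 = 2485·1242 = 3086370 ⇒ b = 1028790.

r = 1242, b = 1028790.


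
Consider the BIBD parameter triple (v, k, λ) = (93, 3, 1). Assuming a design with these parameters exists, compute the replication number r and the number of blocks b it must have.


Any 2-(v, k, λ) BIBD satisfies two necessary conditions:
  (i)  Each point sits in r blocks, and counting incidences through any fixed point gives r(k − 1) = λ(v − 1), so r = λ(v − 1)/(k − 1).
  (ii) Total incidences bk = vr, so b = vr/k.
Step 1: r = λ(v − 1)/(k − 1) = 1·(93 − 1)/(3 − 1) = 1·92/2 = 92/2 = 46.
Step 2: b = vr/k = 93·46/3 = 4278/3 = 1426.
Check integrality: r = 46 ∈ Z ✓, b = 1426 ∈ Z ✓.
(These identities are necessary conditions: they determine r and b for any design with these parameters, but do not by themselves prove that one exists.)

r = 46, b = 1426.


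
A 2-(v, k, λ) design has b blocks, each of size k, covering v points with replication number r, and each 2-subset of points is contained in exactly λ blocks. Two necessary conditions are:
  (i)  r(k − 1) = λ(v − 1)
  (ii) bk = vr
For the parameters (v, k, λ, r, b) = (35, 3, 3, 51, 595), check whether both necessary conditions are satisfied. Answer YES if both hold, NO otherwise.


Condition (i): r(k − 1) = 51·2 = 102; λ(v − 1) = 3·34 = 102. Match? YES.
Condition (ii): bk = 595·3 = 1785; vr = 35·51 = 1785. Match? YES.
Both conditions hold? YES.

YES


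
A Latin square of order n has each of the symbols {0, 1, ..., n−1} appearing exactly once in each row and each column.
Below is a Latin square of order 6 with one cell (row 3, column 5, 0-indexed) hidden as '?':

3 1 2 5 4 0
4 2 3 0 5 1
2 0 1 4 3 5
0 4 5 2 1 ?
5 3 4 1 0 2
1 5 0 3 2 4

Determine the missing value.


Row 3 contains symbols [0, 1, 2, 4, 5] — missing [3].
Column 5 contains symbols [0, 1, 2, 4, 5] — missing [3].
The missing symbol must appear in both missing sets; intersection = [3].
Therefore the hidden value is 3.

Missing value = 3.


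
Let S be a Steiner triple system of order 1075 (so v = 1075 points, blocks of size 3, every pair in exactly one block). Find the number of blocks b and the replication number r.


An STS(v) is a 2-(v, 3, 1) BIBD: block size k = 3, λ = 1.
Replication: r(k − 1) = λ(v − 1) ⇒ r·2 = 1075 − 1 = 1074 ⇒ r = 537.
Block count: bk = vr ⇒ b·3 = 1075·537 = 577275 ⇒ b = 192425.
(Check via b = v(v − 1)/6 = 1075·1074/6 = 1154550/6 = 192425.)

r = 537, b = 192425.


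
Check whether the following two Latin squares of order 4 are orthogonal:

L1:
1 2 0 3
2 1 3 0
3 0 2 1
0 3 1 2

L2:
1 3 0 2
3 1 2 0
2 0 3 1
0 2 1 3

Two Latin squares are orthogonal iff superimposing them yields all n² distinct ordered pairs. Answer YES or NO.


Form the n² = 16 superimposed pairs (L1[i][j], L2[i][j]), row by row (rows and columns indexed from 0):
row 0: (1,1) (2,3) (0,0) (3,2)
row 1: (2,3) (1,1) (3,2) (0,0)
row 2: (3,2) (0,0) (2,3) (1,1)
row 3: (0,0) (3,2) (1,1) (2,3)
Orthogonality requires all 16 pairs distinct.
But the pair (2,3) repeats: cell (0,1) has L1 = 2, L2 = 3, and cell (1,0) has L1 = 2, L2 = 3.
A repeated pair means some other pair never occurs (only 4 distinct pairs out of 16), so the squares are not orthogonal.
Conclusion: NO.

NO


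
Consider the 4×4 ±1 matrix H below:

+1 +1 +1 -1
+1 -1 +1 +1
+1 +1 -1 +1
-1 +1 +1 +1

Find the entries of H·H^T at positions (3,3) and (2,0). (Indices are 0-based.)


Row 0 of H: [1, 1, 1, -1].
Row 2 of H: [1, 1, -1, 1].
Row 3 of H: [-1, 1, 1, 1].
(H·H^T)[3][3] = Σ_j H[3][j]·H[3][j] = (-1)² + (1)² + (1)² + (1)² = 1 + 1 + 1 + 1 = 4.
(H·H^T)[2][0] = Σ_j H[2][j]·H[0][j] = (1)·(1) + (1)·(1) + (-1)·(1) + (1)·(-1) = 1 + 1 + -1 + -1 = 0.
So rows 2 and 0 are orthogonal; the diagonal entry equals n = 4.

(3,3) entry = 4; (2,0) entry = 0.


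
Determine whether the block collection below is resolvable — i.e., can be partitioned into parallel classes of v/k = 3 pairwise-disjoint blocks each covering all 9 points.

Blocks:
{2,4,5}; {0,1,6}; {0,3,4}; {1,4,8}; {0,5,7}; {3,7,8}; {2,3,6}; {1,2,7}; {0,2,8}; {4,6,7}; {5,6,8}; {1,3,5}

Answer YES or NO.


v = 9, block size k = 3, number of blocks = 12.
For resolvability, blocks must partition into parallel classes of size v/k = 3.
Total blocks must therefore be a multiple of 3: 12 = 3·4 + 0 ⇒ divisible ✓.
Greedy packing gives 4 candidate class(es). Each should be a full parallel class (size 3, covers all 9 points).
  Class 1 (3 blocks): {2,4,5}; {0,1,6}; {3,7,8}. Points covered: [0, 1, 2, 3, 4, 5, 6, 7, 8].
  Class 2 (3 blocks): {0,3,4}; {1,2,7}; {5,6,8}. Points covered: [0, 1, 2, 3, 4, 5, 6, 7, 8].
  Class 3 (3 blocks): {1,4,8}; {0,5,7}; {2,3,6}. Points covered: [0, 1, 2, 3, 4, 5, 6, 7, 8].
  Class 4 (3 blocks): {0,2,8}; {4,6,7}; {1,3,5}. Points covered: [0, 1, 2, 3, 4, 5, 6, 7, 8].
All classes full (size 3)? YES. All classes cover every point? YES.
Resolvable? YES.

YES


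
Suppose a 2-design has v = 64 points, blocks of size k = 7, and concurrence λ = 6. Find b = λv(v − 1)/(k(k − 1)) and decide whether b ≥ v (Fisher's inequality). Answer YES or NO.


b = λv(v − 1)/(k(k − 1)) = 6·64·63/(7·6) = 24192/42 = 576.
Compare with v = 64: b ≥ v, so Fisher's inequality holds.

YES


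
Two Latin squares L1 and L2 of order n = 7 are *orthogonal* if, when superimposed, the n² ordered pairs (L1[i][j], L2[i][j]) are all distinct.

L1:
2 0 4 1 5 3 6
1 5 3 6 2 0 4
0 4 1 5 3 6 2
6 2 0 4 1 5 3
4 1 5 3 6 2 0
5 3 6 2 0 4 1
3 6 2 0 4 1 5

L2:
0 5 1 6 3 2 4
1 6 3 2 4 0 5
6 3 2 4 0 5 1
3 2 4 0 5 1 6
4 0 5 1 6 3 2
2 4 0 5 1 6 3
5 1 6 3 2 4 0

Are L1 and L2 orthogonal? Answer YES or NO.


Form the n² = 49 superimposed pairs (L1[i][j], L2[i][j]), row by row (rows and columns indexed from 0):
row 0: (2,0) (0,5) (4,1) (1,6) (5,3) (3,2) (6,4)
row 1: (1,1) (5,6) (3,3) (6,2) (2,4) (0,0) (4,5)
row 2: (0,6) (4,3) (1,2) (5,4) (3,0) (6,5) (2,1)
row 3: (6,3) (2,2) (0,4) (4,0) (1,5) (5,1) (3,6)
row 4: (4,4) (1,0) (5,5) (3,1) (6,6) (2,3) (0,2)
row 5: (5,2) (3,4) (6,0) (2,5) (0,1) (4,6) (1,3)
row 6: (3,5) (6,1) (2,6) (0,3) (4,2) (1,4) (5,0)
Orthogonality requires all 49 pairs distinct.
Check by first coordinate: for each symbol s of L1, list the L2 entries in the n cells where L1 = s; they must all differ.
  L1 = 0: L2 entries (in reading order) 5, 0, 6, 4, 2, 1, 3 — all 7 distinct ✓
  L1 = 1: L2 entries (in reading order) 6, 1, 2, 5, 0, 3, 4 — all 7 distinct ✓
  L1 = 2: L2 entries (in reading order) 0, 4, 1, 2, 3, 5, 6 — all 7 distinct ✓
  L1 = 3: L2 entries (in reading order) 2, 3, 0, 6, 1, 4, 5 — all 7 distinct ✓
  L1 = 4: L2 entries (in reading order) 1, 5, 3, 0, 4, 6, 2 — all 7 distinct ✓
  L1 = 5: L2 entries (in reading order) 3, 6, 4, 1, 5, 2, 0 — all 7 distinct ✓
  L1 = 6: L2 entries (in reading order) 4, 2, 5, 3, 6, 0, 1 — all 7 distinct ✓
Every symbol of L1 meets every symbol of L2 exactly once, so all 49 pairs are distinct (49 of 49).
Conclusion: YES.

YES


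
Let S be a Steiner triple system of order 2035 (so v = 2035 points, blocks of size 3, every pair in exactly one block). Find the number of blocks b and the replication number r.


An STS(v) is a 2-(v, 3, 1) BIBD: block size k = 3, λ = 1.
Replication: r(k − 1) = λ(v − 1) ⇒ r·2 = 2035 − 1 = 2034 ⇒ r = 1017.
Block count: b = v(v − 1)/6 = 2035·2034/6 = 4139190/6 = 689865.
(Check via bk = vr: 689865·3 = 2069595 = 2035·1017 = 2069595 ✓.)

r = 1017, b = 689865.


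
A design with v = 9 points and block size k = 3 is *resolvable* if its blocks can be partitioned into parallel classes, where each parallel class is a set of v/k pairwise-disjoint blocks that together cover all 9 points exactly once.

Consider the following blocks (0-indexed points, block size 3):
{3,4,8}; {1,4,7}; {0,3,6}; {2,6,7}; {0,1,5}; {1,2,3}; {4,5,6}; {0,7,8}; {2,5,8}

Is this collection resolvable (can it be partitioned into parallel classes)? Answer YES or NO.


v = 9, block size k = 3, number of blocks = 9.
For resolvability, blocks must partition into parallel classes of size v/k = 3.
Total blocks must therefore be a multiple of 3: 9 = 3·3 + 0 ⇒ divisible ✓.
Greedy packing gives 3 candidate class(es). Each should be a full parallel class (size 3, covers all 9 points).
  Class 1 (3 blocks): {3,4,8}; {2,6,7}; {0,1,5}. Points covered: [0, 1, 2, 3, 4, 5, 6, 7, 8].
  Class 2 (3 blocks): {1,4,7}; {0,3,6}; {2,5,8}. Points covered: [0, 1, 2, 3, 4, 5, 6, 7, 8].
  Class 3 (3 blocks): {1,2,3}; {4,5,6}; {0,7,8}. Points covered: [0, 1, 2, 3, 4, 5, 6, 7, 8].
All classes full (size 3)? YES. All classes cover every point? YES.
Resolvable? YES.

YES


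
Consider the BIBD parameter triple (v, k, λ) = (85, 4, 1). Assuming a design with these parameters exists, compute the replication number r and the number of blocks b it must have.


Any 2-(v, k, λ) BIBD satisfies two necessary conditions:
  (i)  Each point sits in r blocks, and counting incidences through any fixed point gives r(k − 1) = λ(v − 1), so r = λ(v − 1)/(k − 1).
  (ii) Total incidences bk = vr, so b = vr/k.
Step 1: r = λ(v − 1)/(k − 1) = 1·(85 − 1)/(4 − 1) = 1·84/3 = 84/3 = 28.
Step 2: b = vr/k = 85·28/4 = 2380/4 = 595.
Check integrality: r = 28 ∈ Z ✓, b = 595 ∈ Z ✓.
(These identities are necessary conditions: they determine r and b for any design with these parameters, but do not by themselves prove that one exists.)

r = 28, b = 595.


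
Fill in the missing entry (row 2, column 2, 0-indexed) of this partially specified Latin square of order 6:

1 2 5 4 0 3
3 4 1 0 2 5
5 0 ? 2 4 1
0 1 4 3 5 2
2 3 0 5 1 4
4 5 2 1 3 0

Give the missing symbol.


Row 2 contains symbols [0, 1, 2, 4, 5] — missing [3].
Column 2 contains symbols [0, 1, 2, 4, 5] — missing [3].
The missing symbol must appear in both missing sets; intersection = [3].
Therefore the hidden value is 3.

Missing value = 3.


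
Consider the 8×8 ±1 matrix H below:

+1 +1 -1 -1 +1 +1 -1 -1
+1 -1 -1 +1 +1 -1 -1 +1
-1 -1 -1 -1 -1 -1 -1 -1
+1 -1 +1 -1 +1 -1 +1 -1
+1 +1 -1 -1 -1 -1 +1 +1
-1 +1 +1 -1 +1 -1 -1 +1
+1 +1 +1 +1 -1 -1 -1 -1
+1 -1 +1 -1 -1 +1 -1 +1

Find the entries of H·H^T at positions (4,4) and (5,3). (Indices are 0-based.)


Row 3 of H: [1, -1, 1, -1, 1, -1, 1, -1].
Row 4 of H: [1, 1, -1, -1, -1, -1, 1, 1].
Row 5 of H: [-1, 1, 1, -1, 1, -1, -1, 1].
(H·H^T)[4][4] = Σ_j H[4][j]·H[4][j] = (1)² + (1)² + (-1)² + (-1)² + (-1)² + (-1)² + (1)² + (1)² = 1 + 1 + 1 + 1 + 1 + 1 + 1 + 1 = 8.
(H·H^T)[5][3] = Σ_j H[5][j]·H[3][j] = (-1)·(1) + (1)·(-1) + (1)·(1) + (-1)·(-1) + (1)·(1) + (-1)·(-1) + (-1)·(1) + (1)·(-1) = -1 + -1 + 1 + 1 + 1 + 1 + -1 + -1 = 0.
So rows 5 and 3 are orthogonal; the diagonal entry equals n = 8.

(4,4) entry = 8; (5,3) entry = 0.


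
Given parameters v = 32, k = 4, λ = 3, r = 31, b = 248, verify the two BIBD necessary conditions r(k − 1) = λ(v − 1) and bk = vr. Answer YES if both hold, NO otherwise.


Condition (i): r(k − 1) = 31·3 = 93; λ(v − 1) = 3·31 = 93. Match? YES.
Condition (ii): bk = 248·4 = 992; vr = 32·31 = 992. Match? YES.
Both conditions hold? YES.

YES


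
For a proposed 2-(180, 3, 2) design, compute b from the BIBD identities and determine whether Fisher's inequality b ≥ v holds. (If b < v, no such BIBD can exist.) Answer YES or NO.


b = λv(v − 1)/(k(k − 1)) = 2·180·179/(3·2) = 64440/6 = 10740.
Compare with v = 180: b ≥ v, so Fisher's inequality holds.

YES


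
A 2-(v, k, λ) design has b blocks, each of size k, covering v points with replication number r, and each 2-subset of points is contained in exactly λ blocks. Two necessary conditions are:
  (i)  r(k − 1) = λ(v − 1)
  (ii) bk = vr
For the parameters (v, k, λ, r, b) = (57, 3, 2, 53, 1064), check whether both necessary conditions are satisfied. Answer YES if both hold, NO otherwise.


Condition (i): r(k − 1) = 53·2 = 106; λ(v − 1) = 2·56 = 112. Match? NO.
Condition (ii): bk = 1064·3 = 3192; vr = 57·53 = 3021. Match? NO.
Both conditions hold? NO.

NO


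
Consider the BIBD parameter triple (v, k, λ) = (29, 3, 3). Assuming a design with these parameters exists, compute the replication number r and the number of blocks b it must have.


Any 2-(v, k, λ) BIBD satisfies two necessary conditions:
  (i)  Each point sits in r blocks, and counting incidences through any fixed point gives r(k − 1) = λ(v − 1), so r = λ(v − 1)/(k − 1).
  (ii) Total incidences bk = vr, so b = vr/k.
Step 1: r = λ(v − 1)/(k − 1) = 3·(29 − 1)/(3 − 1) = 3·28/2 = 84/2 = 42.
Step 2: b = vr/k = 29·42/3 = 1218/3 = 406.
Check integrality: r = 42 ∈ Z ✓, b = 406 ∈ Z ✓.
(These identities are necessary conditions: they determine r and b for any design with these parameters, but do not by themselves prove that one exists.)

r = 42, b = 406.


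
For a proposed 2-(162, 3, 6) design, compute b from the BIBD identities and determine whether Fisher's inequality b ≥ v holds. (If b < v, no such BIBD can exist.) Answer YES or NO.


r = λ(v − 1)/(k − 1) = 6·161/2 = 483.
b = vr/k = 162·483/3 = 26082.
Fisher's inequality: b ≥ v ⇔ 26082 ≥ 162? YES.

YES


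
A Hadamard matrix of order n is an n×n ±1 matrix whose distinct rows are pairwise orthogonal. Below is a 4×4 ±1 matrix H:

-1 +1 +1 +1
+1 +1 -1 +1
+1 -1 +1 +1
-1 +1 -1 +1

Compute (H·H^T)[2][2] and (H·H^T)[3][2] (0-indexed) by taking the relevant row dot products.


Row 2 of H: [1, -1, 1, 1].
Row 3 of H: [-1, 1, -1, 1].
(H·H^T)[2][2] = Σ_j H[2][j]·H[2][j] = (1)² + (-1)² + (1)² + (1)² = 1 + 1 + 1 + 1 = 4.
(H·H^T)[3][2] = Σ_j H[3][j]·H[2][j] = (-1)·(1) + (1)·(-1) + (-1)·(1) + (1)·(1) = -1 + -1 + -1 + 1 = -2.
Rows 3 and 2 are not orthogonal (dot product = -2 ≠ 0), so H is not a Hadamard matrix.

(2,2) entry = 4; (3,2) entry = -2.


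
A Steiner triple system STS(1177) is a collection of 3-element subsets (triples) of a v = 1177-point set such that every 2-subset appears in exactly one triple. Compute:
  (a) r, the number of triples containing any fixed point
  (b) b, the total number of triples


An STS(v) is a 2-(v, 3, 1) BIBD: block size k = 3, λ = 1.
Replication: r(k − 1) = λ(v − 1) ⇒ r·2 = 1177 − 1 = 1176 ⇒ r = 588.
Block count: bk = vr ⇒ b·3 = 1177·588 = 692076 ⇒ b = 230692.
(Check via b = v(v − 1)/6 = 1177·1176/6 = 1384152/6 = 230692.)

r = 588, b = 230692.


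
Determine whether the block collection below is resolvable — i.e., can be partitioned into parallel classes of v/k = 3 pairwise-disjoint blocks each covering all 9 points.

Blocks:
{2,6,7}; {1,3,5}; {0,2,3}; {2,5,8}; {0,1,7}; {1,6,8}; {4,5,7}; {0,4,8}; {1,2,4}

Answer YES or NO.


v = 9, block size k = 3, number of blocks = 9.
For resolvability, blocks must partition into parallel classes of size v/k = 3.
Total blocks must therefore be a multiple of 3: 9 = 3·3 + 0 ⇒ divisible ✓.
Consider block {2,5,8}. The only other block(s) in the collection disjoint from it are {0,1,7} — just 1 block(s). Any parallel class containing {2,5,8} would need 2 other blocks each disjoint from it, so no parallel class of size 3 can contain {2,5,8}.
Since every block must belong to some parallel class in a resolution, the collection cannot be partitioned into parallel classes.
Resolvable? NO.

NO


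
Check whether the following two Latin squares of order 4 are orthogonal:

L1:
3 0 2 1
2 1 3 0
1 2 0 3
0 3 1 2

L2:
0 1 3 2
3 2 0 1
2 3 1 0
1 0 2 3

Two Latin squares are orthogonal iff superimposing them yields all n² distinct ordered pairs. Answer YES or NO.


Form the n² = 16 superimposed pairs (L1[i][j], L2[i][j]), row by row (rows and columns indexed from 0):
row 0: (3,0) (0,1) (2,3) (1,2)
row 1: (2,3) (1,2) (3,0) (0,1)
row 2: (1,2) (2,3) (0,1) (3,0)
row 3: (0,1) (3,0) (1,2) (2,3)
Orthogonality requires all 16 pairs distinct.
But the pair (2,3) repeats: cell (0,2) has L1 = 2, L2 = 3, and cell (1,0) has L1 = 2, L2 = 3.
A repeated pair means some other pair never occurs (only 4 distinct pairs out of 16), so the squares are not orthogonal.
Conclusion: NO.

NO


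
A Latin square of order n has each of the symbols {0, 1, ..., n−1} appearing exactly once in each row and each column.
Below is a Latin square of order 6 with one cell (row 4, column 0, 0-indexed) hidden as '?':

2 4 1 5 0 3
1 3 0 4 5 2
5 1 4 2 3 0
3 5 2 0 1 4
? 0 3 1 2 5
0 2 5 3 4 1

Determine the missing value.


Row 4 contains symbols [0, 1, 2, 3, 5] — missing [4].
Column 0 contains symbols [0, 1, 2, 3, 5] — missing [4].
The missing symbol must appear in both missing sets; intersection = [4].
Therefore the hidden value is 4.

Missing value = 4.
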